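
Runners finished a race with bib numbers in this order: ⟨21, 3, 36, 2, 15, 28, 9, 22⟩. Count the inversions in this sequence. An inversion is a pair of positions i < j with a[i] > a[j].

For each element, count later entries that are smaller:
21 → 3, 2, 15, 9 → 4
3 → 2 → 1
36 → 2, 15, 28, 9, 22 → 5
2 → none → 0
15 → 9 → 1
28 → 9, 22 → 2
9 → none → 0
22 → none → 0
Sum: 4 + 1 + 5 + 0 + 1 + 2 + 0 + 0 = 13

Inversions: 13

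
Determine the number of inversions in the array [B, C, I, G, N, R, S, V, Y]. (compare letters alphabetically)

Element-by-element contributions:
B → none → 0
C → none → 0
I → G → 1
G → none → 0
N → none → 0
R → none → 0
S → none → 0
V → none → 0
Y → none → 0
Sum: 0 + 0 + 1 + 0 + 0 + 0 + 0 + 0 + 0 = 1

1 inversion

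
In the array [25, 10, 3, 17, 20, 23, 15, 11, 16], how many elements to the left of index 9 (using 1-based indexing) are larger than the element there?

The element at index 9 is 16.
Elements before it: 25, 10, 3, 17, 20, 23, 15, 11
Those larger than 16: 25, 17, 20, 23

4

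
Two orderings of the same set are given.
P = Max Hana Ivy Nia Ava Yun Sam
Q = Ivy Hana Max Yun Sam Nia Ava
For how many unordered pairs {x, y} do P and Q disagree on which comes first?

Assign each item its position (1..7) in the first ordering, then rewrite the second ordering as that position sequence:
positions: Max→1, Hana→2, Ivy→3, Nia→4, Ava→5, Yun→6, Sam→7
second ordering as positions: [3, 2, 1, 6, 7, 4, 5]
Discordant pairs = inversions in this position sequence.
3: 2, 1 → 2
2: 1 → 1
1: 0
6: 4, 5 → 2
7: 4, 5 → 2
4: 0
5: 0
Total: 2 + 1 + 0 + 2 + 2 + 0 + 0 = 7

7 disagreeing pairs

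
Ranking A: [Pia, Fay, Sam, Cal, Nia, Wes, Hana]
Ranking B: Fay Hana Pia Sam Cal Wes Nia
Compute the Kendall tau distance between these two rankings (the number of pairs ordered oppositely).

7

Assign each item its position (1..7) in the first ordering, then rewrite the second ordering as that position sequence:
positions: Pia→1, Fay→2, Sam→3, Cal→4, Nia→5, Wes→6, Hana→7
second ordering as positions: [2, 7, 1, 3, 4, 6, 5]
Discordant pairs = inversions in this position sequence.
2: 1 → 1
7: 1, 3, 4, 6, 5 → 5
1: 0
3: 0
4: 0
6: 5 → 1
5: 0
Total: 1 + 5 + 0 + 0 + 0 + 1 + 0 = 7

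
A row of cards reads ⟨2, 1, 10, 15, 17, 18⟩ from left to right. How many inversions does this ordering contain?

1

Listing every pair i<j with a[i]>a[j] (using 1-based positions):
(1,2): 2 > 1
That's 1 pair.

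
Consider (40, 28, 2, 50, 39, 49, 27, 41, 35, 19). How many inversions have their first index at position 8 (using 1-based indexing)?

The element at index 8 is 41.
Elements after it: 35, 19
Those smaller than 41: 35, 19

2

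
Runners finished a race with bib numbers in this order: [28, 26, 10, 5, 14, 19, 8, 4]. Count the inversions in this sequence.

Element-by-element contributions:
28 → 26, 10, 5, 14, 19, 8, 4 → 7
26 → 10, 5, 14, 19, 8, 4 → 6
10 → 5, 8, 4 → 3
5 → 4 → 1
14 → 8, 4 → 2
19 → 8, 4 → 2
8 → 4 → 1
4 → none → 0
Sum: 7 + 6 + 3 + 1 + 2 + 2 + 1 + 0 = 22

Inversions: 22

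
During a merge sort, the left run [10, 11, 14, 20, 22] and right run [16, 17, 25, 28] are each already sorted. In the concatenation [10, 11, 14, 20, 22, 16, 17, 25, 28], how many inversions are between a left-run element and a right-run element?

Split inversions: 4

Take each right-half value and tally the left-half values above it:
r = 16: 20, 22 → 2
r = 17: 20, 22 → 2
r = 25: none → 0
r = 28: none → 0
Cross-inversions: 2 + 2 + 0 + 0 = 4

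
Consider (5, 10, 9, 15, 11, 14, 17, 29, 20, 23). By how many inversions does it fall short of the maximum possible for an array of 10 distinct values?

40 inversions short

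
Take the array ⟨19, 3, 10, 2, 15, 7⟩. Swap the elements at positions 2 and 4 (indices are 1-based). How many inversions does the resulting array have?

8

Positions 2 and 4 hold 3 and 2; after swapping, the array is [19, 2, 10, 3, 15, 7].
Count, for each position, how many later elements it exceeds:
19 → 2, 10, 3, 15, 7 → 5
2 → none → 0
10 → 3, 7 → 2
3 → none → 0
15 → 7 → 1
7 → none → 0
Sum: 5 + 0 + 2 + 0 + 1 + 0 = 8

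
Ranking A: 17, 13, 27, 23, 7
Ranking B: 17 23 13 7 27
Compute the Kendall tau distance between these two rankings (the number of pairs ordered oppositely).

Assign each item its position (1..5) in the first ordering, then rewrite the second ordering as that position sequence:
positions: 17→1, 13→2, 27→3, 23→4, 7→5
second ordering as positions: [1, 4, 2, 5, 3]
Discordant pairs = inversions in this position sequence.
1: 0
4: 2, 3 → 2
2: 0
5: 3 → 1
3: 0
Total: 0 + 2 + 0 + 1 + 0 = 3

3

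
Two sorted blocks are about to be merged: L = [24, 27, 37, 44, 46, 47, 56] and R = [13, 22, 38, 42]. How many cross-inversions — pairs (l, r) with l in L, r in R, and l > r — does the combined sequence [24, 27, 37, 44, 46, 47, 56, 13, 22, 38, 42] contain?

22 split inversions

Take each right-half value and tally the left-half values above it:
r = 13: 24, 27, 37, 44, 46, 47, 56 → 7
r = 22: 24, 27, 37, 44, 46, 47, 56 → 7
r = 38: 44, 46, 47, 56 → 4
r = 42: 44, 46, 47, 56 → 4
Cross-inversions: 7 + 7 + 4 + 4 = 22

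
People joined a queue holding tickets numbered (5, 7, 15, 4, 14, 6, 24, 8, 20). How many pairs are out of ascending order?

11 out-of-order pairs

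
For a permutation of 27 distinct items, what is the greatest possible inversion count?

351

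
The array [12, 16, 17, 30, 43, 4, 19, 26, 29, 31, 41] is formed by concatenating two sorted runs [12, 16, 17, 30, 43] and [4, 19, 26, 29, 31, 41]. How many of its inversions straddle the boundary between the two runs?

13

Count, for every r in R, how many entries of L exceed r:
r = 4: 12, 16, 17, 30, 43 → 5
r = 19: 30, 43 → 2
r = 26: 30, 43 → 2
r = 29: 30, 43 → 2
r = 31: 43 → 1
r = 41: 43 → 1
Cross-inversions: 5 + 2 + 2 + 2 + 1 + 1 = 13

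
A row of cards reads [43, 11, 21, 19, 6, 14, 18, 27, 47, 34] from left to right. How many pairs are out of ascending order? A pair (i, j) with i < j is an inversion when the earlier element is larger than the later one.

17 out-of-order pairs

Element-by-element contributions:
43: 8
11: 1
21: 4
19: 3
6: 0
14: 0
18: 0
27: 0
47: 1
34: 0
Sum: 8 + 1 + 4 + 3 + 0 + 0 + 0 + 0 + 1 + 0 = 17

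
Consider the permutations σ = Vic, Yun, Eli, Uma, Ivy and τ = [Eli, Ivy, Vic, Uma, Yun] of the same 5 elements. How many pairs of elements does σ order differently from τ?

6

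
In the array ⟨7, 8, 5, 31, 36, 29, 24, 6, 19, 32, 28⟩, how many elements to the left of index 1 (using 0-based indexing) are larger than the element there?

0

The element at index 1 is 8.
Elements before it: 7
None of them are larger than 8.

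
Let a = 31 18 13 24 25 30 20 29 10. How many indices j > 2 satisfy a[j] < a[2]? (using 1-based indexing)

2

The element at index 2 is 18.
Elements after it: 13, 24, 25, 30, 20, 29, 10
Those smaller than 18: 13, 10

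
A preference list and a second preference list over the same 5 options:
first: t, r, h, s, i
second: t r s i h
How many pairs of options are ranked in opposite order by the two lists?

2 pairs

Assign each item its position (1..5) in the first ordering, then rewrite the second ordering as that position sequence:
positions: t→1, r→2, h→3, s→4, i→5
second ordering as positions: [1, 2, 4, 5, 3]
Discordant pairs = inversions in this position sequence.
1: 0
2: 0
4: 3 → 1
5: 3 → 1
3: 0
Total: 0 + 0 + 1 + 1 + 0 = 2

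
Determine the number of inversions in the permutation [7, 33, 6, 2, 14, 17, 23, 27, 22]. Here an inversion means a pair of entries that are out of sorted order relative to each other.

12 inversions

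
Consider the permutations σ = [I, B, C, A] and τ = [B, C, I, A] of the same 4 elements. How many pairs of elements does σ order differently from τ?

2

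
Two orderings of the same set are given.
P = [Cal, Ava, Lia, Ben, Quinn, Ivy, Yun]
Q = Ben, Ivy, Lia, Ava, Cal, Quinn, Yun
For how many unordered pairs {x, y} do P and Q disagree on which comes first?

10

Assign each item its position (1..7) in the first ordering, then rewrite the second ordering as that position sequence:
positions: Cal→1, Ava→2, Lia→3, Ben→4, Quinn→5, Ivy→6, Yun→7
second ordering as positions: [4, 6, 3, 2, 1, 5, 7]
Discordant pairs = inversions in this position sequence.
4: 3, 2, 1 → 3
6: 3, 2, 1, 5 → 4
3: 2, 1 → 2
2: 1 → 1
1: 0
5: 0
7: 0
Total: 3 + 4 + 2 + 1 + 0 + 0 + 0 = 10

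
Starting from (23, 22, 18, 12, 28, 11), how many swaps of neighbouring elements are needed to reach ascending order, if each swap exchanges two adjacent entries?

11 swaps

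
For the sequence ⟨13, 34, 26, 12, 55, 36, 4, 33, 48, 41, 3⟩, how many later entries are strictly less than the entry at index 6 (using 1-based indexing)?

The element at index 6 is 36.
Elements after it: 4, 33, 48, 41, 3
Those smaller than 36: 4, 33, 3

3 such elements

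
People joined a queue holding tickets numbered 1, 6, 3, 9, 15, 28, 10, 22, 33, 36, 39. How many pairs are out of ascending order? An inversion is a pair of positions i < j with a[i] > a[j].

4 inversions

Sweep left to right; for each value list the smaller values that follow it:
1 → none → 0
6 → 3 → 1
3 → none → 0
9 → none → 0
15 → 10 → 1
28 → 10, 22 → 2
10 → none → 0
22 → none → 0
33 → none → 0
36 → none → 0
39 → none → 0
Sum: 0 + 1 + 0 + 0 + 1 + 2 + 0 + 0 + 0 + 0 + 0 = 4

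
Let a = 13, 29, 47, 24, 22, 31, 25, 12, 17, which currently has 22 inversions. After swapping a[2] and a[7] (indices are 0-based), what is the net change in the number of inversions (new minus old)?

-9

Positions 2 and 7 hold 47 and 12; after swapping, the array is [13, 29, 12, 24, 22, 31, 25, 47, 17].
Sweep left to right; for each value list the smaller values that follow it:
13 → 12 → 1
29 → 12, 24, 22, 25, 17 → 5
12 → none → 0
24 → 22, 17 → 2
22 → 17 → 1
31 → 25, 17 → 2
25 → 17 → 1
47 → 17 → 1
17 → none → 0
Sum: 1 + 5 + 0 + 2 + 1 + 2 + 1 + 1 + 0 = 13
Change: 13 − 22 = -9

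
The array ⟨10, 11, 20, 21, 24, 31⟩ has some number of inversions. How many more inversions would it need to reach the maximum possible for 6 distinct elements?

Maximum inversions for 6 distinct elements is C(6, 2) = 6·5/2 = 15.
Current inversions — for each element, count later smaller elements:
10: 0
11: 0
20: 0
21: 0
24: 0
31: 0
Current total: 0 + 0 + 0 + 0 + 0 + 0 = 0
Shortfall: 15 − 0 = 15

15 inversions short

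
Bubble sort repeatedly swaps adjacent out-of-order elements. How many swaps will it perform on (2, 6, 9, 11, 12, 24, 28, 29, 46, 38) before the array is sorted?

The minimum number of adjacent swaps to sort an array equals its inversion count, since every such swap removes exactly one inversion.
Count inversions — for each element, later elements that are smaller:
2: none → 0
6: none → 0
9: none → 0
11: none → 0
12: none → 0
24: none → 0
28: none → 0
29: none → 0
46: 38 → 1
38: none → 0
Total inversions: 0 + 0 + 0 + 0 + 0 + 0 + 0 + 0 + 1 + 0 = 1

1 swap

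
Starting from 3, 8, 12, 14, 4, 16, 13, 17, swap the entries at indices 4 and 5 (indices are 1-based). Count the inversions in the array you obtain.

Positions 4 and 5 hold 14 and 4; after swapping, the array is [3, 8, 12, 4, 14, 16, 13, 17].
For each element, count later entries that are smaller:
3 → none → 0
8 → 4 → 1
12 → 4 → 1
4 → none → 0
14 → 13 → 1
16 → 13 → 1
13 → none → 0
17 → none → 0
Sum: 0 + 1 + 1 + 0 + 1 + 1 + 0 + 0 = 4

4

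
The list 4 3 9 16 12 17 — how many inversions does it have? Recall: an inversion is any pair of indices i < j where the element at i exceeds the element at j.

There are 2 inversions.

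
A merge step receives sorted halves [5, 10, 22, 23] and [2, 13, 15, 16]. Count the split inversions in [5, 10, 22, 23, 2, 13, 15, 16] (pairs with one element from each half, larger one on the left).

Take each right-half value and tally the left-half values above it:
r = 2: 5, 10, 22, 23 → 4
r = 13: 22, 23 → 2
r = 15: 22, 23 → 2
r = 16: 22, 23 → 2
Cross-inversions: 4 + 2 + 2 + 2 = 10

10 split inversions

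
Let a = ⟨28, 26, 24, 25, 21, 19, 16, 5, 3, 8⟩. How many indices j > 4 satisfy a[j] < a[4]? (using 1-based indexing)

6

The element at index 4 is 25.
Elements after it: 21, 19, 16, 5, 3, 8
Those smaller than 25: 21, 19, 16, 5, 3, 8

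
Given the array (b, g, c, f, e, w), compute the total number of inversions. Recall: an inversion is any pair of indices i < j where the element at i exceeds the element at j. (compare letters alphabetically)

Count, for each position, how many later elements it exceeds:
b: 0
g: 3
c: 0
f: 1
e: 0
w: 0
Sum: 0 + 3 + 0 + 1 + 0 + 0 = 4

4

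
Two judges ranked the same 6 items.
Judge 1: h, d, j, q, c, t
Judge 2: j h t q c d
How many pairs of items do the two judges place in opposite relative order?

Assign each item its position (1..6) in the first ordering, then rewrite the second ordering as that position sequence:
positions: h→1, d→2, j→3, q→4, c→5, t→6
second ordering as positions: [3, 1, 6, 4, 5, 2]
Discordant pairs = inversions in this position sequence.
3: 1, 2 → 2
1: 0
6: 4, 5, 2 → 3
4: 2 → 1
5: 2 → 1
2: 0
Total: 2 + 0 + 3 + 1 + 1 + 0 = 7

7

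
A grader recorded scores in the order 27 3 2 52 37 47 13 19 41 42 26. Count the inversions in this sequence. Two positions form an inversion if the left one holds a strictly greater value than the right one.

23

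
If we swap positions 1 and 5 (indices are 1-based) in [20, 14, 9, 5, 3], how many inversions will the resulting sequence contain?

Positions 1 and 5 hold 20 and 3; after swapping, the array is [3, 14, 9, 5, 20].
Sweep left to right; for each value list the smaller values that follow it:
3 → none → 0
14 → 9, 5 → 2
9 → 5 → 1
5 → none → 0
20 → none → 0
Sum: 0 + 2 + 1 + 0 + 0 = 3

3 inversions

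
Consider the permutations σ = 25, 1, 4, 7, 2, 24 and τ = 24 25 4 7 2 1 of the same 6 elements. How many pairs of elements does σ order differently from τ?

Assign each item its position (1..6) in the first ordering, then rewrite the second ordering as that position sequence:
positions: 25→1, 1→2, 4→3, 7→4, 2→5, 24→6
second ordering as positions: [6, 1, 3, 4, 5, 2]
Discordant pairs = inversions in this position sequence.
6: 1, 3, 4, 5, 2 → 5
1: 0
3: 2 → 1
4: 2 → 1
5: 2 → 1
2: 0
Total: 5 + 0 + 1 + 1 + 1 + 0 = 8

Discordant pairs: 8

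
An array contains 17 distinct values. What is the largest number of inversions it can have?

136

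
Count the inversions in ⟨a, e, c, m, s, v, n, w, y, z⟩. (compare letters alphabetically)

3

For each element, count later entries that are smaller:
a → none → 0
e → c → 1
c → none → 0
m → none → 0
s → n → 1
v → n → 1
n → none → 0
w → none → 0
y → none → 0
z → none → 0
Sum: 0 + 1 + 0 + 0 + 1 + 1 + 0 + 0 + 0 + 0 = 3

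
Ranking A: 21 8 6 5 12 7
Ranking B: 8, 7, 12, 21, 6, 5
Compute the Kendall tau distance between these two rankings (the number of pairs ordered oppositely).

Assign each item its position (1..6) in the first ordering, then rewrite the second ordering as that position sequence:
positions: 21→1, 8→2, 6→3, 5→4, 12→5, 7→6
second ordering as positions: [2, 6, 5, 1, 3, 4]
Discordant pairs = inversions in this position sequence.
2: 1 → 1
6: 5, 1, 3, 4 → 4
5: 1, 3, 4 → 3
1: 0
3: 0
4: 0
Total: 1 + 4 + 3 + 0 + 0 + 0 = 8

8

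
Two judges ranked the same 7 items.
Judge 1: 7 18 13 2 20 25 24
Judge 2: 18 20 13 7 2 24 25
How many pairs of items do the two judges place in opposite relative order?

6

Assign each item its position (1..7) in the first ordering, then rewrite the second ordering as that position sequence:
positions: 7→1, 18→2, 13→3, 2→4, 20→5, 25→6, 24→7
second ordering as positions: [2, 5, 3, 1, 4, 7, 6]
Discordant pairs = inversions in this position sequence.
2: 1 → 1
5: 3, 1, 4 → 3
3: 1 → 1
1: 0
4: 0
7: 6 → 1
6: 0
Total: 1 + 3 + 1 + 0 + 0 + 1 + 0 = 6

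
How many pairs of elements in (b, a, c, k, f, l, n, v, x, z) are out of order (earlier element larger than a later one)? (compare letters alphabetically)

For each element, count later entries that are smaller:
b → a → 1
a → none → 0
c → none → 0
k → f → 1
f → none → 0
l → none → 0
n → none → 0
v → none → 0
x → none → 0
z → none → 0
Sum: 1 + 0 + 0 + 1 + 0 + 0 + 0 + 0 + 0 + 0 = 2

There are 2 inversions.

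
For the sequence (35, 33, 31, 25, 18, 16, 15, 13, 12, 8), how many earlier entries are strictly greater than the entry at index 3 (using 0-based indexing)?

3

The element at index 3 is 25.
Elements before it: 35, 33, 31
Those larger than 25: 35, 33, 31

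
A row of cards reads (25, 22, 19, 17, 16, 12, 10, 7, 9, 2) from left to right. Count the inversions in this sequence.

Inversions: 44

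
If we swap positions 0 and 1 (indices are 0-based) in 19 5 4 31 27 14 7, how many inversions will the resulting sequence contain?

10 inversions

Positions 0 and 1 hold 19 and 5; after swapping, the array is [5, 19, 4, 31, 27, 14, 7].
For each element, count later entries that are smaller:
5 → 4 → 1
19 → 4, 14, 7 → 3
4 → none → 0
31 → 27, 14, 7 → 3
27 → 14, 7 → 2
14 → 7 → 1
7 → none → 0
Sum: 1 + 3 + 0 + 3 + 2 + 1 + 0 = 10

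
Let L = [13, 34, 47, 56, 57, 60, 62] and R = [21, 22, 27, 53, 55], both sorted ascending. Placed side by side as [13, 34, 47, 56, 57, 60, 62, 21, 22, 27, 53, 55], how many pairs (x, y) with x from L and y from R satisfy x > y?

Count, for every r in R, how many entries of L exceed r:
r = 21: 34, 47, 56, 57, 60, 62 → 6
r = 22: 34, 47, 56, 57, 60, 62 → 6
r = 27: 34, 47, 56, 57, 60, 62 → 6
r = 53: 56, 57, 60, 62 → 4
r = 55: 56, 57, 60, 62 → 4
Cross-inversions: 6 + 6 + 6 + 4 + 4 = 26

26 split inversions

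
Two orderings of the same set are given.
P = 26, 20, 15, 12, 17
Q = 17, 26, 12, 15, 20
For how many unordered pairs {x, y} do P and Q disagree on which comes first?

There are 7 disagreeing pairs.

Assign each item its position (1..5) in the first ordering, then rewrite the second ordering as that position sequence:
positions: 26→1, 20→2, 15→3, 12→4, 17→5
second ordering as positions: [5, 1, 4, 3, 2]
Discordant pairs = inversions in this position sequence.
5: 1, 4, 3, 2 → 4
1: 0
4: 3, 2 → 2
3: 2 → 1
2: 0
Total: 4 + 0 + 2 + 1 + 0 = 7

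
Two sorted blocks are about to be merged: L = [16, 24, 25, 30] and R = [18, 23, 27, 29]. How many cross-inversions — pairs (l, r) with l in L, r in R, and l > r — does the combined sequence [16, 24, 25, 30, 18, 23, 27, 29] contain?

8 cross-inversions

Take each right-half value and tally the left-half values above it:
r = 18: 24, 25, 30 → 3
r = 23: 24, 25, 30 → 3
r = 27: 30 → 1
r = 29: 30 → 1
Cross-inversions: 3 + 3 + 1 + 1 = 8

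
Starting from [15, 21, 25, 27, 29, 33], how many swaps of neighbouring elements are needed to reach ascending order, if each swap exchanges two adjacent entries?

The minimum number of adjacent swaps to sort an array equals its inversion count, since every such swap removes exactly one inversion.
Count inversions — for each element, later elements that are smaller:
15: none → 0
21: none → 0
25: none → 0
27: none → 0
29: none → 0
33: none → 0
Total inversions: 0 + 0 + 0 + 0 + 0 + 0 = 0

0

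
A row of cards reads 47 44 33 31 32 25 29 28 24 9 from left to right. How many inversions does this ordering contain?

For each element, count later entries that are smaller:
47: 9
44: 8
33: 7
31: 5
32: 5
25: 2
29: 3
28: 2
24: 1
9: 0
Sum: 9 + 8 + 7 + 5 + 5 + 2 + 3 + 2 + 1 + 0 = 42

42 out-of-order pairs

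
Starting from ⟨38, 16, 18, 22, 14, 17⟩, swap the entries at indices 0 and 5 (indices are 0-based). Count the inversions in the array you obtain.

Positions 0 and 5 hold 38 and 17; after swapping, the array is [17, 16, 18, 22, 14, 38].
Element-by-element contributions:
17 → 16, 14 → 2
16 → 14 → 1
18 → 14 → 1
22 → 14 → 1
14 → none → 0
38 → none → 0
Sum: 2 + 1 + 1 + 1 + 0 + 0 = 5

5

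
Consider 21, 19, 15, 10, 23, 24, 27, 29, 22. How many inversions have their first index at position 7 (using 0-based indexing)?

1 such element

The element at index 7 is 29.
Elements after it: 22
Those smaller than 29: 22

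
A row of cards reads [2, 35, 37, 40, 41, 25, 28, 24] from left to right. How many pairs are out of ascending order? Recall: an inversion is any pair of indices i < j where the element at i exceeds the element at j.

Count, for each position, how many later elements it exceeds:
2: 0
35: 3
37: 3
40: 3
41: 3
25: 1
28: 1
24: 0
Sum: 0 + 3 + 3 + 3 + 3 + 1 + 1 + 0 = 14

14 inversions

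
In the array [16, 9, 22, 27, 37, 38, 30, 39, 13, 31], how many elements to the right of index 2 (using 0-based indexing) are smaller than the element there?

The element at index 2 is 22.
Elements after it: 27, 37, 38, 30, 39, 13, 31
Those smaller than 22: 13

1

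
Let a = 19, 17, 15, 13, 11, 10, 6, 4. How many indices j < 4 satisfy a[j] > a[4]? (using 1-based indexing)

The element at index 4 is 13.
Elements before it: 19, 17, 15
Those larger than 13: 19, 17, 15

3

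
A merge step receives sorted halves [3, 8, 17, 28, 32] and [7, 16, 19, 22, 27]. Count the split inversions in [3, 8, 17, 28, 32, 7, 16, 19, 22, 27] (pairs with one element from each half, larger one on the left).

Take each right-half value and tally the left-half values above it:
r = 7: 8, 17, 28, 32 → 4
r = 16: 17, 28, 32 → 3
r = 19: 28, 32 → 2
r = 22: 28, 32 → 2
r = 27: 28, 32 → 2
Cross-inversions: 4 + 3 + 2 + 2 + 2 = 13

13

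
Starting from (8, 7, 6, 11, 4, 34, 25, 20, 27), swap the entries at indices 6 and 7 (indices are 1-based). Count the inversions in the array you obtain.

Positions 6 and 7 hold 34 and 25; after swapping, the array is [8, 7, 6, 11, 4, 25, 34, 20, 27].
Sweep left to right; for each value list the smaller values that follow it:
8 → 7, 6, 4 → 3
7 → 6, 4 → 2
6 → 4 → 1
11 → 4 → 1
4 → none → 0
25 → 20 → 1
34 → 20, 27 → 2
20 → none → 0
27 → none → 0
Sum: 3 + 2 + 1 + 1 + 0 + 1 + 2 + 0 + 0 = 10

10 inversions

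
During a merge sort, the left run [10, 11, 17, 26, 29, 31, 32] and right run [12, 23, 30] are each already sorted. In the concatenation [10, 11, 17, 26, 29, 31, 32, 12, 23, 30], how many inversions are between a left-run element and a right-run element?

11 cross-inversions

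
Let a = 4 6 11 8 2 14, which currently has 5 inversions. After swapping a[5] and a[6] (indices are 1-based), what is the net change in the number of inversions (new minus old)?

Positions 5 and 6 hold 2 and 14; after swapping, the array is [4, 6, 11, 8, 14, 2].
For each element, count later entries that are smaller:
4: 1
6: 1
11: 2
8: 1
14: 1
2: 0
Sum: 1 + 1 + 2 + 1 + 1 + 0 = 6
Change: 6 − 5 = +1

+1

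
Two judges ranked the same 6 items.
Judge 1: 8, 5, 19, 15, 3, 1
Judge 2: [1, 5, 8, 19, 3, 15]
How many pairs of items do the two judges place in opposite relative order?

7

Assign each item its position (1..6) in the first ordering, then rewrite the second ordering as that position sequence:
positions: 8→1, 5→2, 19→3, 15→4, 3→5, 1→6
second ordering as positions: [6, 2, 1, 3, 5, 4]
Discordant pairs = inversions in this position sequence.
6: 2, 1, 3, 5, 4 → 5
2: 1 → 1
1: 0
3: 0
5: 4 → 1
4: 0
Total: 5 + 1 + 0 + 0 + 1 + 0 = 7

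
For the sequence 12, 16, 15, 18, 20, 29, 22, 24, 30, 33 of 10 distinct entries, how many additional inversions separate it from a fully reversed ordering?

42 inversions short

Maximum inversions for 10 distinct elements is C(10, 2) = 10·9/2 = 45.
Current inversions — for each element, count later smaller elements:
12: 0
16: 1
15: 0
18: 0
20: 0
29: 2
22: 0
24: 0
30: 0
33: 0
Current total: 0 + 1 + 0 + 0 + 0 + 2 + 0 + 0 + 0 + 0 = 3
Shortfall: 45 − 3 = 42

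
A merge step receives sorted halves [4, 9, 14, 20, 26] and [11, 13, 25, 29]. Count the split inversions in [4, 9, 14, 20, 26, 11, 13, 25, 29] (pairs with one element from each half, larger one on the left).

7 split inversions

Take each right-half value and tally the left-half values above it:
r = 11: 14, 20, 26 → 3
r = 13: 14, 20, 26 → 3
r = 25: 26 → 1
r = 29: none → 0
Cross-inversions: 3 + 3 + 1 + 0 = 7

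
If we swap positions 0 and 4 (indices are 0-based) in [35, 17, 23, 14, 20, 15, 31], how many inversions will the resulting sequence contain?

9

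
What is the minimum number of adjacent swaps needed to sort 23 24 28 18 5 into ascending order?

There are 7 adjacent swaps.

Minimum adjacent swaps = number of inversions (each swap of adjacent out-of-order elements removes one inversion and no swap can remove more).
Count inversions — for each element, later elements that are smaller:
23: 18, 5 → 2
24: 18, 5 → 2
28: 18, 5 → 2
18: 5 → 1
5: none → 0
Total inversions: 2 + 2 + 2 + 1 + 0 = 7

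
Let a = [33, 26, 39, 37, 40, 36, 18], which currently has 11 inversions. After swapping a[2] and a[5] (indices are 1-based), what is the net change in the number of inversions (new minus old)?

Positions 2 and 5 hold 26 and 40; after swapping, the array is [33, 40, 39, 37, 26, 36, 18].
For each element, count later entries that are smaller:
33 → 26, 18 → 2
40 → 39, 37, 26, 36, 18 → 5
39 → 37, 26, 36, 18 → 4
37 → 26, 36, 18 → 3
26 → 18 → 1
36 → 18 → 1
18 → none → 0
Sum: 2 + 5 + 4 + 3 + 1 + 1 + 0 = 16
Change: 16 − 11 = +5

+5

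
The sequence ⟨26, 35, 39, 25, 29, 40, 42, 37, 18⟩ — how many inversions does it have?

16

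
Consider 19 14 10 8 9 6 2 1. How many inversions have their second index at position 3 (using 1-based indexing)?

2

The element at index 3 is 10.
Elements before it: 19, 14
Those larger than 10: 19, 14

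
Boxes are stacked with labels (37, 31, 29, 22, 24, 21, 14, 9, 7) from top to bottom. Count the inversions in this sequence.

Sweep left to right; for each value list the smaller values that follow it:
37: 8
31: 7
29: 6
22: 4
24: 4
21: 3
14: 2
9: 1
7: 0
Sum: 8 + 7 + 6 + 4 + 4 + 3 + 2 + 1 + 0 = 35

35 inversions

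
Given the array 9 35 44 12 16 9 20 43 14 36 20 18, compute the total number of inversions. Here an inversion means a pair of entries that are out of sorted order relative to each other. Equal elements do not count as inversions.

Out-of-order pairs: 28

For each element, count later entries that are smaller:
9: 0
35: 7
44: 9
12: 1
16: 2
9: 0
20: 2
43: 4
14: 0
36: 2
20: 1
18: 0
Sum: 0 + 7 + 9 + 1 + 2 + 0 + 2 + 4 + 0 + 2 + 1 + 0 = 28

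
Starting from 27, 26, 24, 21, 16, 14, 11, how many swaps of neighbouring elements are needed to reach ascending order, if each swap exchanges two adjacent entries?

Minimum adjacent swaps = number of inversions (each swap of adjacent out-of-order elements removes one inversion and no swap can remove more).
Count inversions — for each element, later elements that are smaller:
27: 26, 24, 21, 16, 14, 11 → 6
26: 24, 21, 16, 14, 11 → 5
24: 21, 16, 14, 11 → 4
21: 16, 14, 11 → 3
16: 14, 11 → 2
14: 11 → 1
11: none → 0
Total inversions: 6 + 5 + 4 + 3 + 2 + 1 + 0 = 21

There are 21 swaps.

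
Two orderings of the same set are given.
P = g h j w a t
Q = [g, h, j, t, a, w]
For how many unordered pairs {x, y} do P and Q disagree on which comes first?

3

Assign each item its position (1..6) in the first ordering, then rewrite the second ordering as that position sequence:
positions: g→1, h→2, j→3, w→4, a→5, t→6
second ordering as positions: [1, 2, 3, 6, 5, 4]
Discordant pairs = inversions in this position sequence.
1: 0
2: 0
3: 0
6: 5, 4 → 2
5: 4 → 1
4: 0
Total: 0 + 0 + 0 + 2 + 1 + 0 = 3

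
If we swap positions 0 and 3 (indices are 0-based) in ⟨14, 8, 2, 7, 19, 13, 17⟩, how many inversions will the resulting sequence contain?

5 inversions

Positions 0 and 3 hold 14 and 7; after swapping, the array is [7, 8, 2, 14, 19, 13, 17].
Count, for each position, how many later elements it exceeds:
7: 1
8: 1
2: 0
14: 1
19: 2
13: 0
17: 0
Sum: 1 + 1 + 0 + 1 + 2 + 0 + 0 = 5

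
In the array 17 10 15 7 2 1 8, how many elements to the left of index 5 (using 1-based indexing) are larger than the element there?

The element at index 5 is 2.
Elements before it: 17, 10, 15, 7
Those larger than 2: 17, 10, 15, 7

4 such elements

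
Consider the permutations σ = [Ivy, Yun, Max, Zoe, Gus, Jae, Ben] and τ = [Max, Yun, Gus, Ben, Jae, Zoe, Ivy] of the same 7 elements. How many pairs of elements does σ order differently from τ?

11

Assign each item its position (1..7) in the first ordering, then rewrite the second ordering as that position sequence:
positions: Ivy→1, Yun→2, Max→3, Zoe→4, Gus→5, Jae→6, Ben→7
second ordering as positions: [3, 2, 5, 7, 6, 4, 1]
Discordant pairs = inversions in this position sequence.
3: 2, 1 → 2
2: 1 → 1
5: 4, 1 → 2
7: 6, 4, 1 → 3
6: 4, 1 → 2
4: 1 → 1
1: 0
Total: 2 + 1 + 2 + 3 + 2 + 1 + 0 = 11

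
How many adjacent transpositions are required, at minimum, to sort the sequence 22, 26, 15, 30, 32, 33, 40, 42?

2

Minimum adjacent swaps = number of inversions (each swap of adjacent out-of-order elements removes one inversion and no swap can remove more).
Count inversions — for each element, later elements that are smaller:
22: 15 → 1
26: 15 → 1
15: none → 0
30: none → 0
32: none → 0
33: none → 0
40: none → 0
42: none → 0
Total inversions: 1 + 1 + 0 + 0 + 0 + 0 + 0 + 0 = 2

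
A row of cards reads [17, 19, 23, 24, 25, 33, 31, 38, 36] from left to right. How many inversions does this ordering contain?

2

For each element, count later entries that are smaller:
17 → none → 0
19 → none → 0
23 → none → 0
24 → none → 0
25 → none → 0
33 → 31 → 1
31 → none → 0
38 → 36 → 1
36 → none → 0
Sum: 0 + 0 + 0 + 0 + 0 + 1 + 0 + 1 + 0 = 2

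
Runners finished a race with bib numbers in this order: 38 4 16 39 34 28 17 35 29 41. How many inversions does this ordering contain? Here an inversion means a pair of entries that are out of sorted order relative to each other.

Count, for each position, how many later elements it exceeds:
38 → 4, 16, 34, 28, 17, 35, 29 → 7
4 → none → 0
16 → none → 0
39 → 34, 28, 17, 35, 29 → 5
34 → 28, 17, 29 → 3
28 → 17 → 1
17 → none → 0
35 → 29 → 1
29 → none → 0
41 → none → 0
Sum: 7 + 0 + 0 + 5 + 3 + 1 + 0 + 1 + 0 + 0 = 17

Inversions: 17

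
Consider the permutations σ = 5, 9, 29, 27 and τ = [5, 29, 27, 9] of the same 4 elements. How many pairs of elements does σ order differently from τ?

Assign each item its position (1..4) in the first ordering, then rewrite the second ordering as that position sequence:
positions: 5→1, 9→2, 29→3, 27→4
second ordering as positions: [1, 3, 4, 2]
Discordant pairs = inversions in this position sequence.
1: 0
3: 2 → 1
4: 2 → 1
2: 0
Total: 0 + 1 + 1 + 0 = 2

Discordant pairs: 2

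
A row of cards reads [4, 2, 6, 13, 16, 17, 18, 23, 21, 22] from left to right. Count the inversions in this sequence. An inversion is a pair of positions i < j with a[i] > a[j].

Element-by-element contributions:
4: 1
2: 0
6: 0
13: 0
16: 0
17: 0
18: 0
23: 2
21: 0
22: 0
Sum: 1 + 0 + 0 + 0 + 0 + 0 + 0 + 2 + 0 + 0 = 3

3 inversions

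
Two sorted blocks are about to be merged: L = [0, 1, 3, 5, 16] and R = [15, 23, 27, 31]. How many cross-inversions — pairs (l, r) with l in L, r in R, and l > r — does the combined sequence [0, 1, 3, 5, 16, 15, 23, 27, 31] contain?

Take each right-half value and tally the left-half values above it:
r = 15: 16 → 1
r = 23: none → 0
r = 27: none → 0
r = 31: none → 0
Cross-inversions: 1 + 0 + 0 + 0 = 1

Cross-inversions: 1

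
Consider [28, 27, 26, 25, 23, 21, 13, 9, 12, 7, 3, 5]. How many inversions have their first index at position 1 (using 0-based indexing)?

10 such elements

The element at index 1 is 27.
Elements after it: 26, 25, 23, 21, 13, 9, 12, 7, 3, 5
Those smaller than 27: 26, 25, 23, 21, 13, 9, 12, 7, 3, 5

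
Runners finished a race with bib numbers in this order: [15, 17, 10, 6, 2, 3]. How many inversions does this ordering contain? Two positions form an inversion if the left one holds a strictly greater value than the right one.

For each element, count later entries that are smaller:
15: 4
17: 4
10: 3
6: 2
2: 0
3: 0
Sum: 4 + 4 + 3 + 2 + 0 + 0 = 13

13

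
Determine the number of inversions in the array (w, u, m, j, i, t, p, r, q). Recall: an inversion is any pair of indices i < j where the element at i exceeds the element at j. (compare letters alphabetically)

Element-by-element contributions:
w → u, m, j, i, t, p, r, q → 8
u → m, j, i, t, p, r, q → 7
m → j, i → 2
j → i → 1
i → none → 0
t → p, r, q → 3
p → none → 0
r → q → 1
q → none → 0
Sum: 8 + 7 + 2 + 1 + 0 + 3 + 0 + 1 + 0 = 22

22 inversions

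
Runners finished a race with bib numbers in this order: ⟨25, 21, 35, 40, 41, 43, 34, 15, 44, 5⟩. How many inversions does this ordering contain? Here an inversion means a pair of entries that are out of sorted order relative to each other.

Count, for each position, how many later elements it exceeds:
25: 3
21: 2
35: 3
40: 3
41: 3
43: 3
34: 2
15: 1
44: 1
5: 0
Sum: 3 + 2 + 3 + 3 + 3 + 3 + 2 + 1 + 1 + 0 = 21

Inversions: 21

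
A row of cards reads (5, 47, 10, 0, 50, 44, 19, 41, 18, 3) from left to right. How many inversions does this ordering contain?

Count, for each position, how many later elements it exceeds:
5: 2
47: 7
10: 2
0: 0
50: 5
44: 4
19: 2
41: 2
18: 1
3: 0
Sum: 2 + 7 + 2 + 0 + 5 + 4 + 2 + 2 + 1 + 0 = 25

25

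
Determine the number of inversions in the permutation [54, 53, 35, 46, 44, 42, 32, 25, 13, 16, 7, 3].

There are 62 out-of-order pairs.

Count, for each position, how many later elements it exceeds:
54: 11
53: 10
35: 6
46: 8
44: 7
42: 6
32: 5
25: 4
13: 2
16: 2
7: 1
3: 0
Sum: 11 + 10 + 6 + 8 + 7 + 6 + 5 + 4 + 2 + 2 + 1 + 0 = 62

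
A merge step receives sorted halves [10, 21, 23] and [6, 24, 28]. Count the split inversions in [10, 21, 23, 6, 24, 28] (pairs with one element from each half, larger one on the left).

For each element r of the right run, count left-run elements greater than r:
r = 6: 10, 21, 23 → 3
r = 24: none → 0
r = 28: none → 0
Cross-inversions: 3 + 0 + 0 = 3

3 cross-inversions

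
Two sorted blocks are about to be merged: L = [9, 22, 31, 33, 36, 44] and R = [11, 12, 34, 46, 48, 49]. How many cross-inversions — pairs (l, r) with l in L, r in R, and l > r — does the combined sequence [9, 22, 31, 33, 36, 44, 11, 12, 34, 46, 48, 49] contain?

For each element r of the right run, count left-run elements greater than r:
r = 11: 22, 31, 33, 36, 44 → 5
r = 12: 22, 31, 33, 36, 44 → 5
r = 34: 36, 44 → 2
r = 46: none → 0
r = 48: none → 0
r = 49: none → 0
Cross-inversions: 5 + 5 + 2 + 0 + 0 + 0 = 12

There are 12 split inversions.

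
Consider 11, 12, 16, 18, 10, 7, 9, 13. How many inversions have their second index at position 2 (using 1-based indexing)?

0 such elements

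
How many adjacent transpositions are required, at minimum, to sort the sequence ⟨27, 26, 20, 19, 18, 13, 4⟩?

21 swaps

Each adjacent swap fixes exactly one inversion, so the minimum swap count equals the number of inversions.
Count inversions — for each element, later elements that are smaller:
27: 26, 20, 19, 18, 13, 4 → 6
26: 20, 19, 18, 13, 4 → 5
20: 19, 18, 13, 4 → 4
19: 18, 13, 4 → 3
18: 13, 4 → 2
13: 4 → 1
4: none → 0
Total inversions: 6 + 5 + 4 + 3 + 2 + 1 + 0 = 21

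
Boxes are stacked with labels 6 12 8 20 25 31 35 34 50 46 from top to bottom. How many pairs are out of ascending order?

3 inversions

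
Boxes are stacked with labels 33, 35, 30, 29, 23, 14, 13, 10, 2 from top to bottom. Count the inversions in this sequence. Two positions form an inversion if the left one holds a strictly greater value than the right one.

35

Sweep left to right; for each value list the smaller values that follow it:
33 → 30, 29, 23, 14, 13, 10, 2 → 7
35 → 30, 29, 23, 14, 13, 10, 2 → 7
30 → 29, 23, 14, 13, 10, 2 → 6
29 → 23, 14, 13, 10, 2 → 5
23 → 14, 13, 10, 2 → 4
14 → 13, 10, 2 → 3
13 → 10, 2 → 2
10 → 2 → 1
2 → none → 0
Sum: 7 + 7 + 6 + 5 + 4 + 3 + 2 + 1 + 0 = 35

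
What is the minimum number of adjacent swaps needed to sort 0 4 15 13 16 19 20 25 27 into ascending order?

1

Each adjacent swap fixes exactly one inversion, so the minimum swap count equals the number of inversions.
Count inversions — for each element, later elements that are smaller:
0: none → 0
4: none → 0
15: 13 → 1
13: none → 0
16: none → 0
19: none → 0
20: none → 0
25: none → 0
27: none → 0
Total inversions: 0 + 0 + 1 + 0 + 0 + 0 + 0 + 0 + 0 = 1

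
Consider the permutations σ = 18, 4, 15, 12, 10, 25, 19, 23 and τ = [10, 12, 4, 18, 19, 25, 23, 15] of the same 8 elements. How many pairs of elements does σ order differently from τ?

12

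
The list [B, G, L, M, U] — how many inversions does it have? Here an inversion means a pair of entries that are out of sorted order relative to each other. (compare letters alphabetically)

0

For each element, count later entries that are smaller:
B → none → 0
G → none → 0
L → none → 0
M → none → 0
U → none → 0
Sum: 0 + 0 + 0 + 0 + 0 = 0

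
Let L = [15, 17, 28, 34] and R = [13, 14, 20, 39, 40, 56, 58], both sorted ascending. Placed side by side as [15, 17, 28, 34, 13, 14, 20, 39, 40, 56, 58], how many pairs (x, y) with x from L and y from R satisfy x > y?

Take each right-half value and tally the left-half values above it:
r = 13: 15, 17, 28, 34 → 4
r = 14: 15, 17, 28, 34 → 4
r = 20: 28, 34 → 2
r = 39: none → 0
r = 40: none → 0
r = 56: none → 0
r = 58: none → 0
Cross-inversions: 4 + 4 + 2 + 0 + 0 + 0 + 0 = 10

10 split inversions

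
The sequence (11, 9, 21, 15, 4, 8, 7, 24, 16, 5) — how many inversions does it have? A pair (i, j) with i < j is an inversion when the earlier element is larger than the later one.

Count, for each position, how many later elements it exceeds:
11 → 9, 4, 8, 7, 5 → 5
9 → 4, 8, 7, 5 → 4
21 → 15, 4, 8, 7, 16, 5 → 6
15 → 4, 8, 7, 5 → 4
4 → none → 0
8 → 7, 5 → 2
7 → 5 → 1
24 → 16, 5 → 2
16 → 5 → 1
5 → none → 0
Sum: 5 + 4 + 6 + 4 + 0 + 2 + 1 + 2 + 1 + 0 = 25

Out-of-order pairs: 25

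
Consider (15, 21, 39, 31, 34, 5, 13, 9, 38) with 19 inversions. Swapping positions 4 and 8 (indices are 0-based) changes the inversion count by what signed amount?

+1

Positions 4 and 8 hold 34 and 38; after swapping, the array is [15, 21, 39, 31, 38, 5, 13, 9, 34].
Count, for each position, how many later elements it exceeds:
15: 3
21: 3
39: 6
31: 3
38: 4
5: 0
13: 1
9: 0
34: 0
Sum: 3 + 3 + 6 + 3 + 4 + 0 + 1 + 0 + 0 = 20
Change: 20 − 19 = +1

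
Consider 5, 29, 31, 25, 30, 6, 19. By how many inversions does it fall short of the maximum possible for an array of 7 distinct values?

10 inversions short

Maximum inversions for 7 distinct elements is C(7, 2) = 7·6/2 = 21.
Current inversions — for each element, count later smaller elements:
5: 0
29: 3
31: 4
25: 2
30: 2
6: 0
19: 0
Current total: 0 + 3 + 4 + 2 + 2 + 0 + 0 = 11
Shortfall: 21 − 11 = 10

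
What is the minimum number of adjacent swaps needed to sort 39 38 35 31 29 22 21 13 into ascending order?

28 adjacent swaps

Each adjacent swap fixes exactly one inversion, so the minimum swap count equals the number of inversions.
Count inversions — for each element, later elements that are smaller:
39: 38, 35, 31, 29, 22, 21, 13 → 7
38: 35, 31, 29, 22, 21, 13 → 6
35: 31, 29, 22, 21, 13 → 5
31: 29, 22, 21, 13 → 4
29: 22, 21, 13 → 3
22: 21, 13 → 2
21: 13 → 1
13: none → 0
Total inversions: 7 + 6 + 5 + 4 + 3 + 2 + 1 + 0 = 28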